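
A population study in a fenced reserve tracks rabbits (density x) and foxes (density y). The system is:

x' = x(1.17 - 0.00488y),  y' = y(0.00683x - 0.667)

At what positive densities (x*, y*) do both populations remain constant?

Set dy/dt = 0 with y > 0: 0.00683x - 0.667 = 0, so x* = 0.667/0.00683 = 97.7.
Set dx/dt = 0 with x > 0: 1.17 - 0.00488y = 0, so y* = 1.17/0.00488 = 240.

x* ≈ 97.7, y* ≈ 240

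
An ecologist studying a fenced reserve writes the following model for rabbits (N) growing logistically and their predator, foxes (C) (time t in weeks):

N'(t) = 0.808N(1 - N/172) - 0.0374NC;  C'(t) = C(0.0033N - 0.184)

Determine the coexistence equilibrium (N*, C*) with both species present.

N* ≈ 55.8, C* ≈ 14.6

From dC/dt = 0 with C > 0: 0.0033N* = 0.184, so N* = 55.8.
Substitute into dN/dt = 0: 0.808(1 - 55.8/172) = 0.0374C*.
The bracket is 0.676, giving C* = 0.546/0.0374 = 14.6.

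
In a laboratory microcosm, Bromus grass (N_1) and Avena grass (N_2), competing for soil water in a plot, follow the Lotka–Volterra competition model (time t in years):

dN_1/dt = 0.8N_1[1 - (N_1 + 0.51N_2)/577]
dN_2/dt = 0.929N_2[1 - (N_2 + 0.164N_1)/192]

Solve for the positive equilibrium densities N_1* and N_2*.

Setting both brackets to zero gives the nullclines N_1 + 0.51N_2 = 577 and 0.164N_1 + N_2 = 192.
Substituting N_2 = 192 - 0.164N_1 into the first: N_1(1 - 0.51·0.164) = 577 - 0.51·192.
So N_1* = 479/0.916 = 523, and then N_2* = 192 - 0.164·523 = 106.

N_1* ≈ 523, N_2* ≈ 106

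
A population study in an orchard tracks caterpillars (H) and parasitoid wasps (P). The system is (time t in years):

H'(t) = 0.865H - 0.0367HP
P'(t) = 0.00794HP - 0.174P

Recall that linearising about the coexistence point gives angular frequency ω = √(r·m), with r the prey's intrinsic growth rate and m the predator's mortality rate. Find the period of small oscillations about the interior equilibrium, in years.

Here r = 0.865 and m = 0.174, so r·m = 0.151.
ω = √0.151 = 0.388 per year, hence T = 2π/ω ≈ 16.2 years.

T ≈ 16.2 years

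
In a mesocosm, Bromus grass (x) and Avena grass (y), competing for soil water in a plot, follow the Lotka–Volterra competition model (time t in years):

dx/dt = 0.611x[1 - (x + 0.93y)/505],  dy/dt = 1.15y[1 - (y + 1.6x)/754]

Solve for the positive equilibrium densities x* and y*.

Setting both brackets to zero gives the nullclines x + 0.93y = 505 and 1.6x + y = 754.
Substituting y = 754 - 1.6x into the first: x(1 - 0.93·1.6) = 505 - 0.93·754.
So x* = -196/-0.488 = 402, and then y* = 754 - 1.6·402 = 111.

x* ≈ 402, y* ≈ 111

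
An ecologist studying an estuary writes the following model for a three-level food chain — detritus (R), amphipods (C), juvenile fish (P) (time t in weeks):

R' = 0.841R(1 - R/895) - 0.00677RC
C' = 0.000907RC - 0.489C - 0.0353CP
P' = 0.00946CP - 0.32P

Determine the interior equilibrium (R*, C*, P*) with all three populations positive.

R* ≈ 651, C* ≈ 33.8, P* ≈ 2.88

From dP/dt = 0: 0.00946C* = 0.32, so C* = 33.8.
From dR/dt = 0: 0.841(1 - R*/895) = 0.00677·33.8, giving R* = 895·(1 - 0.272) = 651.
From dC/dt = 0: 0.000907·651 - 0.489 = 0.0353P*, so P* = 0.102/0.0353 = 2.88.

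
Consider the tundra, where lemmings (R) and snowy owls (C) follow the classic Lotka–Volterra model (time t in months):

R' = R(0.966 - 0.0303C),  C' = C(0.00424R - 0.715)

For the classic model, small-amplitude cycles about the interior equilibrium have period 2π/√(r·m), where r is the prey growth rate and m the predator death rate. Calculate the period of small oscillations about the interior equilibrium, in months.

Here r = 0.966 and m = 0.715, so r·m = 0.691.
ω = √0.691 = 0.831 per month, hence T = 2π/ω ≈ 7.56 months.

T ≈ 7.56 months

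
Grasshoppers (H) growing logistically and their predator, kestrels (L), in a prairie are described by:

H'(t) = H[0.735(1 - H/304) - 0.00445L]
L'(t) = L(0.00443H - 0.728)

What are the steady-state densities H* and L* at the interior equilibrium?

H* ≈ 164, L* ≈ 75.9

From dL/dt = 0 with L > 0: 0.00443H* = 0.728, so H* = 164.
Substitute into dH/dt = 0: 0.735(1 - 164/304) = 0.00445L*.
The bracket is 0.459, giving L* = 0.338/0.00445 = 75.9.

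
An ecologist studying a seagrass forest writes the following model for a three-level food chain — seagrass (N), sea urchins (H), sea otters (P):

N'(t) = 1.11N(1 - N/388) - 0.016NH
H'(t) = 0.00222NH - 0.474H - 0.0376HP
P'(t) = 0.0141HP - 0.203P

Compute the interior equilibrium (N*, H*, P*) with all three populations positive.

From dP/dt = 0: 0.0141H* = 0.203, so H* = 14.4.
From dN/dt = 0: 1.11(1 - N*/388) = 0.016·14.4, giving N* = 388·(1 - 0.208) = 307.
From dH/dt = 0: 0.00222·307 - 0.474 = 0.0376P*, so P* = 0.209/0.0376 = 5.55.

N* ≈ 307, H* ≈ 14.4, P* ≈ 5.55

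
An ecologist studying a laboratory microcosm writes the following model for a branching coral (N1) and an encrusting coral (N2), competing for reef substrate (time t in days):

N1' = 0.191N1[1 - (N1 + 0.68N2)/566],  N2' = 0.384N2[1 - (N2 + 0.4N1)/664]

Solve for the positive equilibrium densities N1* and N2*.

Setting both brackets to zero gives the nullclines N1 + 0.68N2 = 566 and 0.4N1 + N2 = 664.
Substituting N2 = 664 - 0.4N1 into the first: N1(1 - 0.68·0.4) = 566 - 0.68·664.
So N1* = 114/0.728 = 157, and then N2* = 664 - 0.4·157 = 601.

N1* ≈ 157, N2* ≈ 601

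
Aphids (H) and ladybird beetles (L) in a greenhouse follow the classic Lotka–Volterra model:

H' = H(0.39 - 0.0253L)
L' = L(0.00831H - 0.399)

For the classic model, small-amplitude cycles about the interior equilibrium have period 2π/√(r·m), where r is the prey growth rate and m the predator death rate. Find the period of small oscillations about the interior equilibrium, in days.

Here r = 0.39 and m = 0.399, so r·m = 0.156.
ω = √0.156 = 0.394 per day, hence T = 2π/ω ≈ 15.9 days.

T ≈ 15.9 days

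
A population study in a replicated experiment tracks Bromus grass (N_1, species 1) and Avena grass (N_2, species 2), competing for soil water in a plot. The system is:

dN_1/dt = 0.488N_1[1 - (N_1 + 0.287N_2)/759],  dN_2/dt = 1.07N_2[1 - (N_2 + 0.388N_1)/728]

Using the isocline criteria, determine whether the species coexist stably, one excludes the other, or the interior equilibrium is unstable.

Compare the nullcline intercepts: K1/α12 = 759/0.287 = 2640 > K2 = 728; K2/α21 = 728/0.388 = 1880 > K1 = 759.
Since both inequalities hold, each species can invade when rare, so the interior equilibrium is stable.

stable coexistence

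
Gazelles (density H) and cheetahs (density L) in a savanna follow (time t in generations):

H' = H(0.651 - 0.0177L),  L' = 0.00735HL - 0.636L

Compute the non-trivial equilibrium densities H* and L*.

Set dL/dt = 0 with L > 0: 0.00735H - 0.636 = 0, so H* = 0.636/0.00735 = 86.5.
Set dH/dt = 0 with H > 0: 0.651 - 0.0177L = 0, so L* = 0.651/0.0177 = 36.8.

H* ≈ 86.5, L* ≈ 36.8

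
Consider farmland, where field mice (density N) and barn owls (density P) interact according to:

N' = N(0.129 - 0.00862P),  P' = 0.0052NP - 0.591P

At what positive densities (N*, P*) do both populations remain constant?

N* ≈ 114, P* ≈ 15

Set dP/dt = 0 with P > 0: 0.0052N - 0.591 = 0, so N* = 0.591/0.0052 = 114.
Set dN/dt = 0 with N > 0: 0.129 - 0.00862P = 0, so P* = 0.129/0.00862 = 15.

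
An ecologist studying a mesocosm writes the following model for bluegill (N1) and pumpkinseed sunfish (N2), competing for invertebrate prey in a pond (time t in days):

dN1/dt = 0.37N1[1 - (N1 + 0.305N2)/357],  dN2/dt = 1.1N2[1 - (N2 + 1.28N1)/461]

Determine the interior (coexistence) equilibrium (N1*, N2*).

Setting both brackets to zero gives the nullclines N1 + 0.305N2 = 357 and 1.28N1 + N2 = 461.
Substituting N2 = 461 - 1.28N1 into the first: N1(1 - 0.305·1.28) = 357 - 0.305·461.
So N1* = 216/0.61 = 355, and then N2* = 461 - 1.28·355 = 6.63.

N1* ≈ 355, N2* ≈ 6.63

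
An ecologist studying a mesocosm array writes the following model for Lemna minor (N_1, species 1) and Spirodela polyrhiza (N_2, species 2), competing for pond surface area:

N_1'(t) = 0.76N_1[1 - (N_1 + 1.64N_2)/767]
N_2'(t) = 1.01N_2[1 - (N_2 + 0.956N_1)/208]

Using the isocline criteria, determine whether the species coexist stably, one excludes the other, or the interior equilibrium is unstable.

species 1 excludes species 2

Compare the nullcline intercepts: K1/α12 = 767/1.64 = 468 > K2 = 208; K2/α21 = 208/0.956 = 218 < K1 = 767.
Since the inequalities point opposite ways, species 1 can invade but species 2 cannot.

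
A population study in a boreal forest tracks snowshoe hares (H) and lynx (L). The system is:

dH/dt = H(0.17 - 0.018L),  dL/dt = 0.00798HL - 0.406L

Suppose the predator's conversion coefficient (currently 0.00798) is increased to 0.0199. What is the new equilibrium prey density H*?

H* ≈ 20.4

At the interior fixed point, setting dL/dt = 0 with L > 0 fixes H* = (predator death rate)/(HL coefficient) — independent of the other coefficients.
With the change, H* = 0.406/0.0199 = 20.4; it falls from 50.9.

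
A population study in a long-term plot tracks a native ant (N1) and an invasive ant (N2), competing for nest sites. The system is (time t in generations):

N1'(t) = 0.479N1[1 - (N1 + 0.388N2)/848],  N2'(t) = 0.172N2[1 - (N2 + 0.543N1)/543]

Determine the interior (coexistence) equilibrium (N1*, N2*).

N1* ≈ 807, N2* ≈ 105

Setting both brackets to zero gives the nullclines N1 + 0.388N2 = 848 and 0.543N1 + N2 = 543.
Substituting N2 = 543 - 0.543N1 into the first: N1(1 - 0.388·0.543) = 848 - 0.388·543.
So N1* = 637/0.789 = 807, and then N2* = 543 - 0.543·807 = 105.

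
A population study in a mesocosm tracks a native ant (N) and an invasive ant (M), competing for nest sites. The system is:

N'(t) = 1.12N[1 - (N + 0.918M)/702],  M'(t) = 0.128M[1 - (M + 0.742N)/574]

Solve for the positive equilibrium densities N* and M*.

Setting both brackets to zero gives the nullclines N + 0.918M = 702 and 0.742N + M = 574.
Substituting M = 574 - 0.742N into the first: N(1 - 0.918·0.742) = 702 - 0.918·574.
So N* = 175/0.319 = 549, and then M* = 574 - 0.742·549 = 167.

N* ≈ 549, M* ≈ 167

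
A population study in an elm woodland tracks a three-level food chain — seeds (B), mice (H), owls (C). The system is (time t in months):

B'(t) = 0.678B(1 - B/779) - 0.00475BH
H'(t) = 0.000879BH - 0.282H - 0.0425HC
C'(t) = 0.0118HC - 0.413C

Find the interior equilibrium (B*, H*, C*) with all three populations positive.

B* ≈ 588, H* ≈ 35, C* ≈ 5.53

From dC/dt = 0: 0.0118H* = 0.413, so H* = 35.
From dB/dt = 0: 0.678(1 - B*/779) = 0.00475·35, giving B* = 779·(1 - 0.245) = 588.
From dH/dt = 0: 0.000879·588 - 0.282 = 0.0425C*, so C* = 0.235/0.0425 = 5.53.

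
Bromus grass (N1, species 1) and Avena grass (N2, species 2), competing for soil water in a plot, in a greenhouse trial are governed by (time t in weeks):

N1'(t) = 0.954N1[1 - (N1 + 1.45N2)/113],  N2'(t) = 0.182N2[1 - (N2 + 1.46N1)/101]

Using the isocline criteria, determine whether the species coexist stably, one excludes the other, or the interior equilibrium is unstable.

unstable coexistence (outcome depends on initial conditions)

Compare the nullcline intercepts: K1/α12 = 113/1.45 = 77.9 < K2 = 101; K2/α21 = 101/1.46 = 69.2 < K1 = 113.
Since both are reversed, neither can invade when rare; the interior point is a saddle.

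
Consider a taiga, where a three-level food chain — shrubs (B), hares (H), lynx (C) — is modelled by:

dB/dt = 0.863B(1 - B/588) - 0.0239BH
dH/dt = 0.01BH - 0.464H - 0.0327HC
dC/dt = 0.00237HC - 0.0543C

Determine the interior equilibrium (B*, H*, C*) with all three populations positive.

B* ≈ 215, H* ≈ 22.9, C* ≈ 51.5

From dC/dt = 0: 0.00237H* = 0.0543, so H* = 22.9.
From dB/dt = 0: 0.863(1 - B*/588) = 0.0239·22.9, giving B* = 588·(1 - 0.635) = 215.
From dH/dt = 0: 0.01·215 - 0.464 = 0.0327C*, so C* = 1.69/0.0327 = 51.5.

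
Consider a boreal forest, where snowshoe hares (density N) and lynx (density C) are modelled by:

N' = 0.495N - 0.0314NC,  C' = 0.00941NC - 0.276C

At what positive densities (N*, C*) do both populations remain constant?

N* ≈ 29.3, C* ≈ 15.8

Set dC/dt = 0 with C > 0: 0.00941N - 0.276 = 0, so N* = 0.276/0.00941 = 29.3.
Set dN/dt = 0 with N > 0: 0.495 - 0.0314C = 0, so C* = 0.495/0.0314 = 15.8.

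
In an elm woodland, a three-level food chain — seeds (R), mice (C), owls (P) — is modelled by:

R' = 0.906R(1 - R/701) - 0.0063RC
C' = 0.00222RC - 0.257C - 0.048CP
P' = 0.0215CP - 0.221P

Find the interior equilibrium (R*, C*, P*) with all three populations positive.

From dP/dt = 0: 0.0215C* = 0.221, so C* = 10.3.
From dR/dt = 0: 0.906(1 - R*/701) = 0.0063·10.3, giving R* = 701·(1 - 0.0715) = 651.
From dC/dt = 0: 0.00222·651 - 0.257 = 0.048P*, so P* = 1.19/0.048 = 24.7.

R* ≈ 651, C* ≈ 10.3, P* ≈ 24.7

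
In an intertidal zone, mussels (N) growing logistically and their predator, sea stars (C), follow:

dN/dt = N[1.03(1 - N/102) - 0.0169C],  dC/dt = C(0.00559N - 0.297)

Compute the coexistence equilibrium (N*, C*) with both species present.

N* ≈ 53.1, C* ≈ 29.2

From dC/dt = 0 with C > 0: 0.00559N* = 0.297, so N* = 53.1.
Substitute into dN/dt = 0: 1.03(1 - 53.1/102) = 0.0169C*.
The bracket is 0.479, giving C* = 0.493/0.0169 = 29.2.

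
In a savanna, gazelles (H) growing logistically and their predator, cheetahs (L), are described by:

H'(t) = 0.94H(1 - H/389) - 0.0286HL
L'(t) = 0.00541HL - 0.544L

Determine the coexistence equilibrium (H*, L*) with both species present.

From dL/dt = 0 with L > 0: 0.00541H* = 0.544, so H* = 101.
Substitute into dH/dt = 0: 0.94(1 - 101/389) = 0.0286L*.
The bracket is 0.742, giving L* = 0.697/0.0286 = 24.4.

H* ≈ 101, L* ≈ 24.4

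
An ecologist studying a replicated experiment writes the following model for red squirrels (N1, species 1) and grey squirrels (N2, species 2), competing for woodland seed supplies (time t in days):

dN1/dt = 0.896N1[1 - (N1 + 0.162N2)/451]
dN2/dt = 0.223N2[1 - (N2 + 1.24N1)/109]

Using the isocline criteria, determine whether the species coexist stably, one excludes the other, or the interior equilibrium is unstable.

Compare the nullcline intercepts: K1/α12 = 451/0.162 = 2780 > K2 = 109; K2/α21 = 109/1.24 = 87.9 < K1 = 451.
Since the inequalities point opposite ways, species 1 can invade but species 2 cannot.

species 1 excludes species 2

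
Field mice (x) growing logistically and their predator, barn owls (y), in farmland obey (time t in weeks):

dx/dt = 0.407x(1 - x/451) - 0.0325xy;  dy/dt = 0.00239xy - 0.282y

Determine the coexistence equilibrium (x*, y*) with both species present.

From dy/dt = 0 with y > 0: 0.00239x* = 0.282, so x* = 118.
Substitute into dx/dt = 0: 0.407(1 - 118/451) = 0.0325y*.
The bracket is 0.738, giving y* = 0.301/0.0325 = 9.25.

x* ≈ 118, y* ≈ 9.25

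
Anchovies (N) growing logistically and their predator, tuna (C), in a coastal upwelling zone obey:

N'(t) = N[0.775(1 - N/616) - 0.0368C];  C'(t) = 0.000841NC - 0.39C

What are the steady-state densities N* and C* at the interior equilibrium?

From dC/dt = 0 with C > 0: 0.000841N* = 0.39, so N* = 464.
Substitute into dN/dt = 0: 0.775(1 - 464/616) = 0.0368C*.
The bracket is 0.247, giving C* = 0.192/0.0368 = 5.21.

N* ≈ 464, C* ≈ 5.21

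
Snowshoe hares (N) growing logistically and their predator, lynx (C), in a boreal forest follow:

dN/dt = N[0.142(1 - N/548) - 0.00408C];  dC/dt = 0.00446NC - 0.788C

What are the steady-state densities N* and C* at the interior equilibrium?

N* ≈ 177, C* ≈ 23.6

From dC/dt = 0 with C > 0: 0.00446N* = 0.788, so N* = 177.
Substitute into dN/dt = 0: 0.142(1 - 177/548) = 0.00408C*.
The bracket is 0.678, giving C* = 0.0962/0.00408 = 23.6.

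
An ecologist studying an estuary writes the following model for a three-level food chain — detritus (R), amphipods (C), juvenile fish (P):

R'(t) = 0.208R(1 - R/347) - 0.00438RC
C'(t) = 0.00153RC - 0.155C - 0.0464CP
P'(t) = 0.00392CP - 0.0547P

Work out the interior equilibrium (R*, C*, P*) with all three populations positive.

R* ≈ 245, C* ≈ 14, P* ≈ 4.74

From dP/dt = 0: 0.00392C* = 0.0547, so C* = 14.
From dR/dt = 0: 0.208(1 - R*/347) = 0.00438·14, giving R* = 347·(1 - 0.294) = 245.
From dC/dt = 0: 0.00153·245 - 0.155 = 0.0464P*, so P* = 0.22/0.0464 = 4.74.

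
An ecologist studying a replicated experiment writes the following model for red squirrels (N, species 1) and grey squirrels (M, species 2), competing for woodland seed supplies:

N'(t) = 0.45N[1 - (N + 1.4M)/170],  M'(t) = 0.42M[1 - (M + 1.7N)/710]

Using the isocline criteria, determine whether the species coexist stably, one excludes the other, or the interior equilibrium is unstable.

Compare the nullcline intercepts: K1/α12 = 170/1.4 = 121 < K2 = 710; K2/α21 = 710/1.7 = 418 > K1 = 170.
Since the inequalities point opposite ways, species 2 can invade but species 1 cannot.

species 2 excludes species 1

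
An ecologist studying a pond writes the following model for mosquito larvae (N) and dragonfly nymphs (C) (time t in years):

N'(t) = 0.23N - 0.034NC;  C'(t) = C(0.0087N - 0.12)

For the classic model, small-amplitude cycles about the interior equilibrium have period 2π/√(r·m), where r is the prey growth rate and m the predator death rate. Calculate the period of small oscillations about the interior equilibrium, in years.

T ≈ 37.8 years

Here r = 0.23 and m = 0.12, so r·m = 0.0276.
ω = √0.0276 = 0.166 per year, hence T = 2π/ω ≈ 37.8 years.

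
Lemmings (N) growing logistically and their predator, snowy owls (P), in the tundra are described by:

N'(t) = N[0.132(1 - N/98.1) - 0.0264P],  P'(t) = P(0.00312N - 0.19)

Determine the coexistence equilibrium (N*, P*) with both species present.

From dP/dt = 0 with P > 0: 0.00312N* = 0.19, so N* = 60.9.
Substitute into dN/dt = 0: 0.132(1 - 60.9/98.1) = 0.0264P*.
The bracket is 0.379, giving P* = 0.0501/0.0264 = 1.9.

N* ≈ 60.9, P* ≈ 1.9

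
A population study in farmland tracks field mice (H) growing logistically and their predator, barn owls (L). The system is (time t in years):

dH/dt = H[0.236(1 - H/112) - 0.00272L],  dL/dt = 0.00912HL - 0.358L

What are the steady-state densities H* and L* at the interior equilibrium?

H* ≈ 39.3, L* ≈ 56.4

From dL/dt = 0 with L > 0: 0.00912H* = 0.358, so H* = 39.3.
Substitute into dH/dt = 0: 0.236(1 - 39.3/112) = 0.00272L*.
The bracket is 0.65, giving L* = 0.153/0.00272 = 56.4.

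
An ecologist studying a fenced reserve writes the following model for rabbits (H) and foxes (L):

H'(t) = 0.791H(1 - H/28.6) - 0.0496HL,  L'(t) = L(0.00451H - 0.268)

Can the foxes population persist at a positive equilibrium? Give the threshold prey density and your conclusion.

The predator equation gives dL/dt > 0 only when H > 0.268/0.00451 = 59.4.
Without the predator, H → K = 28.6. Since 28.6 < 59.4, the predator cannot invade.

Threshold H = 59.4; K < 59.4, so no, the predator goes extinct.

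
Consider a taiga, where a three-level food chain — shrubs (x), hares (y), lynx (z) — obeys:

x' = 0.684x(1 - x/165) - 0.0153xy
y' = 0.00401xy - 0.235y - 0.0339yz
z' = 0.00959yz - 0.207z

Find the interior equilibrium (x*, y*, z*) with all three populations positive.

From dz/dt = 0: 0.00959y* = 0.207, so y* = 21.6.
From dx/dt = 0: 0.684(1 - x*/165) = 0.0153·21.6, giving x* = 165·(1 - 0.483) = 85.3.
From dy/dt = 0: 0.00401·85.3 - 0.235 = 0.0339z*, so z* = 0.107/0.0339 = 3.16.

x* ≈ 85.3, y* ≈ 21.6, z* ≈ 3.16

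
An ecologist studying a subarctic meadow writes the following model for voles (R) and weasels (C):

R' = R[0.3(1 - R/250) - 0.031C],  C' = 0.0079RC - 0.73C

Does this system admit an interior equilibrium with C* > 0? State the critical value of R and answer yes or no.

Threshold R = 92.4; K > 92.4, so yes, the predator persists.

The predator equation gives dC/dt > 0 only when R > 0.73/0.0079 = 92.4.
Without the predator, R → K = 250. Since 250 > 92.4, the predator can invade and persist.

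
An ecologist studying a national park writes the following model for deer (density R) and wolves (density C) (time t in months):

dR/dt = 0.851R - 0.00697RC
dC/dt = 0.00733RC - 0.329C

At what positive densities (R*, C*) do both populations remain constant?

Set dC/dt = 0 with C > 0: 0.00733R - 0.329 = 0, so R* = 0.329/0.00733 = 44.9.
Set dR/dt = 0 with R > 0: 0.851 - 0.00697C = 0, so C* = 0.851/0.00697 = 122.

R* ≈ 44.9, C* ≈ 122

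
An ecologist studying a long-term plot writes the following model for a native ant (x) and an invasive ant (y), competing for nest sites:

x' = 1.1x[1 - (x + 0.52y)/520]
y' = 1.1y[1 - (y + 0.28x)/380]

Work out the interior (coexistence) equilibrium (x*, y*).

Setting both brackets to zero gives the nullclines x + 0.52y = 520 and 0.28x + y = 380.
Substituting y = 380 - 0.28x into the first: x(1 - 0.52·0.28) = 520 - 0.52·380.
So x* = 322/0.854 = 377, and then y* = 380 - 0.28·377 = 274.

x* ≈ 377, y* ≈ 274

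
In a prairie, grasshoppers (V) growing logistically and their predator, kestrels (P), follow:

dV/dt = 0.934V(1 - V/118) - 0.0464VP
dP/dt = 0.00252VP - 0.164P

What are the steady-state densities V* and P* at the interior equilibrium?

From dP/dt = 0 with P > 0: 0.00252V* = 0.164, so V* = 65.1.
Substitute into dV/dt = 0: 0.934(1 - 65.1/118) = 0.0464P*.
The bracket is 0.448, giving P* = 0.419/0.0464 = 9.03.

V* ≈ 65.1, P* ≈ 9.03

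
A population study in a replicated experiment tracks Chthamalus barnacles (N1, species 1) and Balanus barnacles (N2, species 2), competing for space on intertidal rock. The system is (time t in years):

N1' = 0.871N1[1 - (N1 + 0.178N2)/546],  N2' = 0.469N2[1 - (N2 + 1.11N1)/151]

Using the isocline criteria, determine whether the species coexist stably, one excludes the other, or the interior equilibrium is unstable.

Compare the nullcline intercepts: K1/α12 = 546/0.178 = 3070 > K2 = 151; K2/α21 = 151/1.11 = 136 < K1 = 546.
Since the inequalities point opposite ways, species 1 can invade but species 2 cannot.

species 1 excludes species 2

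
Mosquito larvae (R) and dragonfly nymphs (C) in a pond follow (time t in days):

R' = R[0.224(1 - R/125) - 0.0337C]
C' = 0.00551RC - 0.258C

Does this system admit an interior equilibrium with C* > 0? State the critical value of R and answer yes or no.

Threshold R = 46.8; K > 46.8, so yes, the predator persists.

The predator equation gives dC/dt > 0 only when R > 0.258/0.00551 = 46.8.
Without the predator, R → K = 125. Since 125 > 46.8, the predator can invade and persist.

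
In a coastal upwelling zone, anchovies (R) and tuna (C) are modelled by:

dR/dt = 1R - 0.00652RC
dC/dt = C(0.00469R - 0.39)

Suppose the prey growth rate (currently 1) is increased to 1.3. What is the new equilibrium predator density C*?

C* ≈ 199

At the interior fixed point, setting dR/dt = 0 with R > 0 fixes C* = (prey growth rate)/(RC coefficient) — independent of the other coefficients.
With the change, C* = 1.3/0.00652 = 199; it rises from 153.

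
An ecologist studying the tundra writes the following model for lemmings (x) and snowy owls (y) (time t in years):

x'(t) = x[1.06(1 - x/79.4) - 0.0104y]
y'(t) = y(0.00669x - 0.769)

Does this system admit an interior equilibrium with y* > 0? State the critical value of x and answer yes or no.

The predator equation gives dy/dt > 0 only when x > 0.769/0.00669 = 115.
Without the predator, x → K = 79.4. Since 79.4 < 115, the predator cannot invade.

Threshold x = 115; K < 115, so no, the predator goes extinct.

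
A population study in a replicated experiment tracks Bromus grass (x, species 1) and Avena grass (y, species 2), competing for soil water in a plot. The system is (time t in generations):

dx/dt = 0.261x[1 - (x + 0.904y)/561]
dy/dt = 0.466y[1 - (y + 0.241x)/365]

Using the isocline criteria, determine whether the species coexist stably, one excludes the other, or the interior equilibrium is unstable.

Compare the nullcline intercepts: K1/α12 = 561/0.904 = 621 > K2 = 365; K2/α21 = 365/0.241 = 1510 > K1 = 561.
Since both inequalities hold, each species can invade when rare, so the interior equilibrium is stable.

stable coexistence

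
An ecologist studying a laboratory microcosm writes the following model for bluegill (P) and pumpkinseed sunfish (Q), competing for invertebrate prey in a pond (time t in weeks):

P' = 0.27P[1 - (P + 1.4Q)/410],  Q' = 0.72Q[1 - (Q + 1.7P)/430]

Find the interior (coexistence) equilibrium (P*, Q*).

P* ≈ 139, Q* ≈ 193

Setting both brackets to zero gives the nullclines P + 1.4Q = 410 and 1.7P + Q = 430.
Substituting Q = 430 - 1.7P into the first: P(1 - 1.4·1.7) = 410 - 1.4·430.
So P* = -192/-1.38 = 139, and then Q* = 430 - 1.7·139 = 193.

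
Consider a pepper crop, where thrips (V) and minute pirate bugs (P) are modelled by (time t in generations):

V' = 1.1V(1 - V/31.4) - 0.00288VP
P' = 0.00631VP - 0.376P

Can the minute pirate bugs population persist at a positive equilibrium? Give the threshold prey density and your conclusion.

Threshold V = 59.6; K < 59.6, so no, the predator goes extinct.

The predator equation gives dP/dt > 0 only when V > 0.376/0.00631 = 59.6.
Without the predator, V → K = 31.4. Since 31.4 < 59.6, the predator cannot invade.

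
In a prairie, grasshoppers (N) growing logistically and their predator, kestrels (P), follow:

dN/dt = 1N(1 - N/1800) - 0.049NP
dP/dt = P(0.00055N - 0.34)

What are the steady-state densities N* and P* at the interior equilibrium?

N* ≈ 618, P* ≈ 13.4

From dP/dt = 0 with P > 0: 0.00055N* = 0.34, so N* = 618.
Substitute into dN/dt = 0: 1(1 - 618/1800) = 0.049P*.
The bracket is 0.657, giving P* = 0.657/0.049 = 13.4.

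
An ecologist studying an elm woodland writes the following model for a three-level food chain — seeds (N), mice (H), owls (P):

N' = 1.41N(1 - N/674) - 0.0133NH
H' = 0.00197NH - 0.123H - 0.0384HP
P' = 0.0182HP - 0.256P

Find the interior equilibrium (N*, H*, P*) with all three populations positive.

From dP/dt = 0: 0.0182H* = 0.256, so H* = 14.1.
From dN/dt = 0: 1.41(1 - N*/674) = 0.0133·14.1, giving N* = 674·(1 - 0.133) = 585.
From dH/dt = 0: 0.00197·585 - 0.123 = 0.0384P*, so P* = 1.03/0.0384 = 26.8.

N* ≈ 585, H* ≈ 14.1, P* ≈ 26.8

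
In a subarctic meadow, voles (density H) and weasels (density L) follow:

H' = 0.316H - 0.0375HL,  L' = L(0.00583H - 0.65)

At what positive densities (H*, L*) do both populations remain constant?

Set dL/dt = 0 with L > 0: 0.00583H - 0.65 = 0, so H* = 0.65/0.00583 = 111.
Set dH/dt = 0 with H > 0: 0.316 - 0.0375L = 0, so L* = 0.316/0.0375 = 8.43.

H* ≈ 111, L* ≈ 8.43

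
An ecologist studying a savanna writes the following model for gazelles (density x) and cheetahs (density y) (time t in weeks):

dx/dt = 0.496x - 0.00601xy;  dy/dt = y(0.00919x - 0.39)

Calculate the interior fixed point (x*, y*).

x* ≈ 42.4, y* ≈ 82.5

Set dy/dt = 0 with y > 0: 0.00919x - 0.39 = 0, so x* = 0.39/0.00919 = 42.4.
Set dx/dt = 0 with x > 0: 0.496 - 0.00601y = 0, so y* = 0.496/0.00601 = 82.5.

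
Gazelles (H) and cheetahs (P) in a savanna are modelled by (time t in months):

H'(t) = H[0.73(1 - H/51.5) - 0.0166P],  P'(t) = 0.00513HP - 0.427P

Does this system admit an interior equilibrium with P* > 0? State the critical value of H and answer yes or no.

Threshold H = 83.2; K < 83.2, so no, the predator goes extinct.

The predator equation gives dP/dt > 0 only when H > 0.427/0.00513 = 83.2.
Without the predator, H → K = 51.5. Since 51.5 < 83.2, the predator cannot invade.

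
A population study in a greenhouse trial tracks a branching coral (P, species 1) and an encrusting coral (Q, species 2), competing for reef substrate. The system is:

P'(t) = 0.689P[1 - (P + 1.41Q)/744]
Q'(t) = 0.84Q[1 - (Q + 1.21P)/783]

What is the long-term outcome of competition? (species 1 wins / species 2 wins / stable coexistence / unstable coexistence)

Compare the nullcline intercepts: K1/α12 = 744/1.41 = 528 < K2 = 783; K2/α21 = 783/1.21 = 647 < K1 = 744.
Since both are reversed, neither can invade when rare; the interior point is a saddle.

unstable coexistence (outcome depends on initial conditions)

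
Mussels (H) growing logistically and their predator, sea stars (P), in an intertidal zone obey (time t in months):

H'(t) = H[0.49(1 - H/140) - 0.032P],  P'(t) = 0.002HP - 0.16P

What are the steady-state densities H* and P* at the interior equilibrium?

H* ≈ 80, P* ≈ 6.56

From dP/dt = 0 with P > 0: 0.002H* = 0.16, so H* = 80.
Substitute into dH/dt = 0: 0.49(1 - 80/140) = 0.032P*.
The bracket is 0.429, giving P* = 0.21/0.032 = 6.56.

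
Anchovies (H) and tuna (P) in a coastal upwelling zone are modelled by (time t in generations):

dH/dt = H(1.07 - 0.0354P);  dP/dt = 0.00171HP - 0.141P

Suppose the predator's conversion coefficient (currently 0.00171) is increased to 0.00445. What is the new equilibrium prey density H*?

H* ≈ 31.7

At the interior fixed point, setting dP/dt = 0 with P > 0 fixes H* = (predator death rate)/(HP coefficient) — independent of the other coefficients.
With the change, H* = 0.141/0.00445 = 31.7; it falls from 82.5.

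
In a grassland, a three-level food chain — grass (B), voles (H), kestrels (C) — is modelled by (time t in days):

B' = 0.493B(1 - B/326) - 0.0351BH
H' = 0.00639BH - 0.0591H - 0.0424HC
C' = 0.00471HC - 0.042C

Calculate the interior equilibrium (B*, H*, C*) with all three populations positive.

B* ≈ 119, H* ≈ 8.92, C* ≈ 16.5

From dC/dt = 0: 0.00471H* = 0.042, so H* = 8.92.
From dB/dt = 0: 0.493(1 - B*/326) = 0.0351·8.92, giving B* = 326·(1 - 0.635) = 119.
From dH/dt = 0: 0.00639·119 - 0.0591 = 0.0424C*, so C* = 0.702/0.0424 = 16.5.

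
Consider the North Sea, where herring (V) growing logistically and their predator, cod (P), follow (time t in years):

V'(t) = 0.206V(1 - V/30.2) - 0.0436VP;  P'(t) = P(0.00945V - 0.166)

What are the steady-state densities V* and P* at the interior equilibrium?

From dP/dt = 0 with P > 0: 0.00945V* = 0.166, so V* = 17.6.
Substitute into dV/dt = 0: 0.206(1 - 17.6/30.2) = 0.0436P*.
The bracket is 0.418, giving P* = 0.0862/0.0436 = 1.98.

V* ≈ 17.6, P* ≈ 1.98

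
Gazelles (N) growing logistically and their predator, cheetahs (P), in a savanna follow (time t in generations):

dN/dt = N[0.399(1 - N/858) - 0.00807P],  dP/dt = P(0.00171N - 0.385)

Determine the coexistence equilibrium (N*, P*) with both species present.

N* ≈ 225, P* ≈ 36.5

From dP/dt = 0 with P > 0: 0.00171N* = 0.385, so N* = 225.
Substitute into dN/dt = 0: 0.399(1 - 225/858) = 0.00807P*.
The bracket is 0.738, giving P* = 0.294/0.00807 = 36.5.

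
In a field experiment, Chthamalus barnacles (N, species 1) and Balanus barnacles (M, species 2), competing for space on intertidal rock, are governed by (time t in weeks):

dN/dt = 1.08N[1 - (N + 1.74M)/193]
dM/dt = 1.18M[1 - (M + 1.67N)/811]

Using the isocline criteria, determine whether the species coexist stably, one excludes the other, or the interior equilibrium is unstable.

species 2 excludes species 1

Compare the nullcline intercepts: K1/α12 = 193/1.74 = 111 < K2 = 811; K2/α21 = 811/1.67 = 486 > K1 = 193.
Since the inequalities point opposite ways, species 2 can invade but species 1 cannot.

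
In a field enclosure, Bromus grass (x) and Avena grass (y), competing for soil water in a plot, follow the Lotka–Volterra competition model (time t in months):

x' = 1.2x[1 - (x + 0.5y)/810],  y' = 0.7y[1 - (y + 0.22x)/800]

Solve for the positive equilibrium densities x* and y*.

x* ≈ 461, y* ≈ 699

Setting both brackets to zero gives the nullclines x + 0.5y = 810 and 0.22x + y = 800.
Substituting y = 800 - 0.22x into the first: x(1 - 0.5·0.22) = 810 - 0.5·800.
So x* = 410/0.89 = 461, and then y* = 800 - 0.22·461 = 699.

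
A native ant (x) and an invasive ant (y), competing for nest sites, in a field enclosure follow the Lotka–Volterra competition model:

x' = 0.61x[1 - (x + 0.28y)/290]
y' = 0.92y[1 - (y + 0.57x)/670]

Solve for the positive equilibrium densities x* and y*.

Setting both brackets to zero gives the nullclines x + 0.28y = 290 and 0.57x + y = 670.
Substituting y = 670 - 0.57x into the first: x(1 - 0.28·0.57) = 290 - 0.28·670.
So x* = 102/0.84 = 122, and then y* = 670 - 0.57·122 = 601.

x* ≈ 122, y* ≈ 601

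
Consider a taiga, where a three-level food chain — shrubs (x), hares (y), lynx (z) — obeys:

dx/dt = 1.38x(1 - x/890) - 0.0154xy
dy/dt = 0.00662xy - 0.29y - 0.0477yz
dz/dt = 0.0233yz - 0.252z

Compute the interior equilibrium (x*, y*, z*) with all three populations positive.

From dz/dt = 0: 0.0233y* = 0.252, so y* = 10.8.
From dx/dt = 0: 1.38(1 - x*/890) = 0.0154·10.8, giving x* = 890·(1 - 0.121) = 783.
From dy/dt = 0: 0.00662·783 - 0.29 = 0.0477z*, so z* = 4.89/0.0477 = 103.

x* ≈ 783, y* ≈ 10.8, z* ≈ 103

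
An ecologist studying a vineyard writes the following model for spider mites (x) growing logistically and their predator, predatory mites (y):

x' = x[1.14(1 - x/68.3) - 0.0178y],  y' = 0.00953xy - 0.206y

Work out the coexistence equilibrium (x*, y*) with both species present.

From dy/dt = 0 with y > 0: 0.00953x* = 0.206, so x* = 21.6.
Substitute into dx/dt = 0: 1.14(1 - 21.6/68.3) = 0.0178y*.
The bracket is 0.684, giving y* = 0.779/0.0178 = 43.8.

x* ≈ 21.6, y* ≈ 43.8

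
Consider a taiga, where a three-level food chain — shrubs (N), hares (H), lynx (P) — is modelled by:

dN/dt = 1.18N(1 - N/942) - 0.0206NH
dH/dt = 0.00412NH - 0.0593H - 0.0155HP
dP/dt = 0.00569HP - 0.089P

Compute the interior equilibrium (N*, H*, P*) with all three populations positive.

From dP/dt = 0: 0.00569H* = 0.089, so H* = 15.6.
From dN/dt = 0: 1.18(1 - N*/942) = 0.0206·15.6, giving N* = 942·(1 - 0.273) = 685.
From dH/dt = 0: 0.00412·685 - 0.0593 = 0.0155P*, so P* = 2.76/0.0155 = 178.

N* ≈ 685, H* ≈ 15.6, P* ≈ 178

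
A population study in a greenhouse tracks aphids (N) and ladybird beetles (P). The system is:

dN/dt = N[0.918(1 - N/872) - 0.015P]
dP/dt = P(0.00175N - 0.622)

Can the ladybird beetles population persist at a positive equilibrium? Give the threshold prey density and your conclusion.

The predator equation gives dP/dt > 0 only when N > 0.622/0.00175 = 355.
Without the predator, N → K = 872. Since 872 > 355, the predator can invade and persist.

Threshold N = 355; K > 355, so yes, the predator persists.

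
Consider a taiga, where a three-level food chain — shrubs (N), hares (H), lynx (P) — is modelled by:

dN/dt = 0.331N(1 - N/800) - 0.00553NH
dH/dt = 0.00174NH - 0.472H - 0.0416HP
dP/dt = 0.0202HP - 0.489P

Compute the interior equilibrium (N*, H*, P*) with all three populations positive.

N* ≈ 476, H* ≈ 24.2, P* ≈ 8.58

From dP/dt = 0: 0.0202H* = 0.489, so H* = 24.2.
From dN/dt = 0: 0.331(1 - N*/800) = 0.00553·24.2, giving N* = 800·(1 - 0.404) = 476.
From dH/dt = 0: 0.00174·476 - 0.472 = 0.0416P*, so P* = 0.357/0.0416 = 8.58.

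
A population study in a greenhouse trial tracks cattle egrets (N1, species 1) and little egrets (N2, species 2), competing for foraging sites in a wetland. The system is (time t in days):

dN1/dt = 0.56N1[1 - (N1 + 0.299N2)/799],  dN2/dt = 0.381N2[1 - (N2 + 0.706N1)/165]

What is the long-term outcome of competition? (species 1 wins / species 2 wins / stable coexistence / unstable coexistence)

Compare the nullcline intercepts: K1/α12 = 799/0.299 = 2670 > K2 = 165; K2/α21 = 165/0.706 = 234 < K1 = 799.
Since the inequalities point opposite ways, species 1 can invade but species 2 cannot.

species 1 excludes species 2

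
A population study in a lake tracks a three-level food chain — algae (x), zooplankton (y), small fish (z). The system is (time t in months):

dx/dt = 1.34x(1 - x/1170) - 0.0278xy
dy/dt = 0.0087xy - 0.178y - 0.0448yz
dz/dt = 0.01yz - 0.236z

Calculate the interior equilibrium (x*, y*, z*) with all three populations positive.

x* ≈ 597, y* ≈ 23.6, z* ≈ 112

From dz/dt = 0: 0.01y* = 0.236, so y* = 23.6.
From dx/dt = 0: 1.34(1 - x*/1170) = 0.0278·23.6, giving x* = 1170·(1 - 0.49) = 597.
From dy/dt = 0: 0.0087·597 - 0.178 = 0.0448z*, so z* = 5.02/0.0448 = 112.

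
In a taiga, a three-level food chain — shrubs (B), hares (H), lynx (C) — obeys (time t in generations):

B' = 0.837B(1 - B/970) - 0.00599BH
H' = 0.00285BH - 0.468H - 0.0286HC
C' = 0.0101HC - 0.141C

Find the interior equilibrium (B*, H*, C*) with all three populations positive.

From dC/dt = 0: 0.0101H* = 0.141, so H* = 14.
From dB/dt = 0: 0.837(1 - B*/970) = 0.00599·14, giving B* = 970·(1 - 0.0999) = 873.
From dH/dt = 0: 0.00285·873 - 0.468 = 0.0286C*, so C* = 2.02/0.0286 = 70.6.

B* ≈ 873, H* ≈ 14, C* ≈ 70.6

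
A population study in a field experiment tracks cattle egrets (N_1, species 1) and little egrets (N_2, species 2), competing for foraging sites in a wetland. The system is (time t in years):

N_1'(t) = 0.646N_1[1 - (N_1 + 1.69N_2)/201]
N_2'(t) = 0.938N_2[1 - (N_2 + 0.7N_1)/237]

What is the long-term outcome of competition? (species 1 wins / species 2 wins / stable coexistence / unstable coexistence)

species 2 excludes species 1

Compare the nullcline intercepts: K1/α12 = 201/1.69 = 119 < K2 = 237; K2/α21 = 237/0.7 = 339 > K1 = 201.
Since the inequalities point opposite ways, species 2 can invade but species 1 cannot.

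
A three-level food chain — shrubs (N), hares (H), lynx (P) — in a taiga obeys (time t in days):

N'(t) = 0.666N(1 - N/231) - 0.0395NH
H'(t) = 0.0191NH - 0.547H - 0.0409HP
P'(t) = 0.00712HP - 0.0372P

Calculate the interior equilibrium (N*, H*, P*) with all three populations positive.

From dP/dt = 0: 0.00712H* = 0.0372, so H* = 5.22.
From dN/dt = 0: 0.666(1 - N*/231) = 0.0395·5.22, giving N* = 231·(1 - 0.31) = 159.
From dH/dt = 0: 0.0191·159 - 0.547 = 0.0409P*, so P* = 2.5/0.0409 = 61.1.

N* ≈ 159, H* ≈ 5.22, P* ≈ 61.1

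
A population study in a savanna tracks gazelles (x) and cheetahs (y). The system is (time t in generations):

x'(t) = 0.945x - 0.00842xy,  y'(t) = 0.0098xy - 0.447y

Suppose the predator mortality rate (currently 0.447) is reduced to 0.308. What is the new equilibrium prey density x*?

At the interior fixed point, setting dy/dt = 0 with y > 0 fixes x* = (predator death rate)/(xy coefficient) — independent of the other coefficients.
With the change, x* = 0.308/0.0098 = 31.4; it falls from 45.6.

x* ≈ 31.4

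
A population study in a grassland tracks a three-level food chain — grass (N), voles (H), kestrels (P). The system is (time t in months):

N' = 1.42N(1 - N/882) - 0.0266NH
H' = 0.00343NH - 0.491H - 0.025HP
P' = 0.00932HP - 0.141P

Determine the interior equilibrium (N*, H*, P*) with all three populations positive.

N* ≈ 632, H* ≈ 15.1, P* ≈ 67.1

From dP/dt = 0: 0.00932H* = 0.141, so H* = 15.1.
From dN/dt = 0: 1.42(1 - N*/882) = 0.0266·15.1, giving N* = 882·(1 - 0.283) = 632.
From dH/dt = 0: 0.00343·632 - 0.491 = 0.025P*, so P* = 1.68/0.025 = 67.1.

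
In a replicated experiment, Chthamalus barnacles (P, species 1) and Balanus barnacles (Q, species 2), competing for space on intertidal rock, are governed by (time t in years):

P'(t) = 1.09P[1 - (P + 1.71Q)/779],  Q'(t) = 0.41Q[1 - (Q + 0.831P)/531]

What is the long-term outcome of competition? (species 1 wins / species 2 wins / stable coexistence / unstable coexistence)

Compare the nullcline intercepts: K1/α12 = 779/1.71 = 456 < K2 = 531; K2/α21 = 531/0.831 = 639 < K1 = 779.
Since both are reversed, neither can invade when rare; the interior point is a saddle.

unstable coexistence (outcome depends on initial conditions)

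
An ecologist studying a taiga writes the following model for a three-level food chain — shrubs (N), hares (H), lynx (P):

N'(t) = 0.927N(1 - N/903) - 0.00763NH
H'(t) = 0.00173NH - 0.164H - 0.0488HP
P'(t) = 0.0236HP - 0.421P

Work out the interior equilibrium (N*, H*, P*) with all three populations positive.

N* ≈ 770, H* ≈ 17.8, P* ≈ 24

From dP/dt = 0: 0.0236H* = 0.421, so H* = 17.8.
From dN/dt = 0: 0.927(1 - N*/903) = 0.00763·17.8, giving N* = 903·(1 - 0.147) = 770.
From dH/dt = 0: 0.00173·770 - 0.164 = 0.0488P*, so P* = 1.17/0.0488 = 24.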